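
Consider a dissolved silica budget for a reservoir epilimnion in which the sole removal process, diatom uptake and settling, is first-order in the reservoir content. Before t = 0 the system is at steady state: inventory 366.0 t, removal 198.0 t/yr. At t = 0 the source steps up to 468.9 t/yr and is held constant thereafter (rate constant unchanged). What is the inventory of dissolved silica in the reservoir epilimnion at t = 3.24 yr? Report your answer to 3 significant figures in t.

Residence time τ = M₀/F₀ = 1.848 yr. The eventual steady state is M_∞ = M₀·(F₁/F₀) = 366.0 × 468.9/198.0 = 866.75 t.
The anomaly ΔM(t) = M(t) − M_∞ decays as ΔM₀·e^(−t/τ) with ΔM₀ = 366.0 − 866.75 = −500.8 t.
At t = 3.24 yr, e^(−t/τ) = e^(−1.753) = 0.1733, so ΔM = −86.78 t and M = 866.75 − 86.78 = 779.98 t.

780 t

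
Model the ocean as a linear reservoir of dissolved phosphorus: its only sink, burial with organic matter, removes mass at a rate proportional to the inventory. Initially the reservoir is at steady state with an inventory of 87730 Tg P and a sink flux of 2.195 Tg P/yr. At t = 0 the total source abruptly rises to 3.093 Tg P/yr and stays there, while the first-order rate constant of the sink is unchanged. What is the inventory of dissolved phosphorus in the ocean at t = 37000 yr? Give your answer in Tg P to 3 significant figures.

τ = M₀/F₀ = 87730/2.195 = 39970 yr; rate constant k = 1/τ.
New steady state M_∞ = F₁/k = F₁·τ = 3.093 × 39970 = 123620 Tg P.
M(t) = M_∞ + (M₀ − M_∞)·e^(−t/τ); t/τ = 37000/39970 = 0.9257, so e^(−t/τ) = 0.3962.
M(t) = 123620 − 35890 × 0.3962 = 109400 Tg P.

109000 Tg P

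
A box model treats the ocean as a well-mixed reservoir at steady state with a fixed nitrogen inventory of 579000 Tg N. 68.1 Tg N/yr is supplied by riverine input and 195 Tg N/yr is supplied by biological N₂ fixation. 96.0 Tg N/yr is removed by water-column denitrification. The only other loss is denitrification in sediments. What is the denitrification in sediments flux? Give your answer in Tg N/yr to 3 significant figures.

At steady state ΣF_in = ΣF_out.
ΣF_in = 68.1 + 195 = 263.10 Tg N/yr.
Denitrification in sediments flux = ΣF_in − (96.0) = 263.10 − 96.00 = 167.1 Tg N/yr.

167 Tg N/yr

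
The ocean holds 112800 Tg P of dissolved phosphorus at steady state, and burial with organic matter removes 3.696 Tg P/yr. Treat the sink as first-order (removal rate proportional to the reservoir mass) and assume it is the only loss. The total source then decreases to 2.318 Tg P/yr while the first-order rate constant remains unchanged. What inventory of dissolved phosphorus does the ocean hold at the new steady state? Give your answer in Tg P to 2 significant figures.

71000 Tg P

Rate constant k = F/M = 3.696 / 112800 = 3.277×10^-5 yr⁻¹.
At the new steady state, source = k·M_new ⇒ M_new = 2.318 / 3.277×10^-5 = 70740 Tg P.
(Equivalently M_new = M × F_new/F_old = 112800 × 2.318/3.696.)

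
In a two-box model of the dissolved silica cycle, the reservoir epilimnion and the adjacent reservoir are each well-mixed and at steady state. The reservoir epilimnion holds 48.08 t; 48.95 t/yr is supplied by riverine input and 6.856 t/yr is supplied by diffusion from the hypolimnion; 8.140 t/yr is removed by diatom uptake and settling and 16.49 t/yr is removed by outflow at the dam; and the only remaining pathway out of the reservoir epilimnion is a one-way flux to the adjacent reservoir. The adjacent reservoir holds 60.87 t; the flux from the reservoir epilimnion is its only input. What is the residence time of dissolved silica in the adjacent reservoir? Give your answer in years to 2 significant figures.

2.0 yr

Balance the reservoir epilimnion: ΣF_in = 48.95 + 6.856 = 55.806 t/yr.
Flux to the adjacent reservoir = ΣF_in − (8.140 + 16.49) = 31.176 t/yr.
At steady state the output of the adjacent reservoir equals its input, 31.176 t/yr.
τ = M / F = 60.87 / 31.176 = 1.952 yr.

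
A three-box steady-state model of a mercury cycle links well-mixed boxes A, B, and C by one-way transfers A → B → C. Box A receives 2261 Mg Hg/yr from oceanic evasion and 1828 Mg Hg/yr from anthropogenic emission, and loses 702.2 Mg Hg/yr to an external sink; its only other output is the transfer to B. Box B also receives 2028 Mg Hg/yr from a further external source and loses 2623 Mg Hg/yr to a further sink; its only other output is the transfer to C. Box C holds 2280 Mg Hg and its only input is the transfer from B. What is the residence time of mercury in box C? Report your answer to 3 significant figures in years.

0.817 yr

Box A: F(A→B) = (2261 + 1828) − 702.2 = 3386.8 Mg Hg/yr.
Box B: F(B→C) = (3386.8 + 2028) − 2623 = 2791.8 Mg Hg/yr.
Box C throughput = its input = 2791.8 Mg Hg/yr; τ = 2280 / 2791.8 = 0.8167 yr.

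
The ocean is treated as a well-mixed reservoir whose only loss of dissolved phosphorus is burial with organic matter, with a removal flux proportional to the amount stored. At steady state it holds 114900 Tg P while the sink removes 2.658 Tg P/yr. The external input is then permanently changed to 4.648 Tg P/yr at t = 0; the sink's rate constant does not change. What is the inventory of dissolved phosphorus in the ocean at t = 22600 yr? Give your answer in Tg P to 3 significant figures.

150000 Tg P

Residence time τ = M₀/F₀ = 43230 yr. The eventual steady state is M_∞ = M₀·(F₁/F₀) = 114900 × 4.648/2.658 = 200920 Tg P.
The anomaly ΔM(t) = M(t) − M_∞ decays as ΔM₀·e^(−t/τ) with ΔM₀ = 114900 − 200920 = −86020 Tg P.
At t = 22600 yr, e^(−t/τ) = e^(−0.5228) = 0.5929, so ΔM = −51000 Tg P and M = 200920 − 51000 = 149920 Tg P.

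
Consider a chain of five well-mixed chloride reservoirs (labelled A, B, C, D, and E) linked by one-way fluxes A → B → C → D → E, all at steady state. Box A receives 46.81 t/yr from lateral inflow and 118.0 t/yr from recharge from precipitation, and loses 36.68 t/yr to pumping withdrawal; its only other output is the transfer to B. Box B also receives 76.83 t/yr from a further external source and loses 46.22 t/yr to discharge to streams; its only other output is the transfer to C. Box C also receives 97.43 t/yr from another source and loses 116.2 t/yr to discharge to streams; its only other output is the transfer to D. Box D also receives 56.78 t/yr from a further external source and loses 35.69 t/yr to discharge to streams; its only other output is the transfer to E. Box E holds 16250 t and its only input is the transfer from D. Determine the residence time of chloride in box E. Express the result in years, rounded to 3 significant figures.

Box A: F(A→B) = (46.81 + 118.0) − 36.68 = 128.13 t/yr.
Box B: F(B→C) = (128.13 + 76.83) − 46.22 = 158.74 t/yr.
Box C: F(C→D) = (158.74 + 97.43) − 116.2 = 139.97 t/yr.
Box D: F(D→E) = (139.97 + 56.78) − 35.69 = 161.06 t/yr.
Box E throughput = its input = 161.06 t/yr; τ = 16250 / 161.06 = 100.9 yr.

101 yr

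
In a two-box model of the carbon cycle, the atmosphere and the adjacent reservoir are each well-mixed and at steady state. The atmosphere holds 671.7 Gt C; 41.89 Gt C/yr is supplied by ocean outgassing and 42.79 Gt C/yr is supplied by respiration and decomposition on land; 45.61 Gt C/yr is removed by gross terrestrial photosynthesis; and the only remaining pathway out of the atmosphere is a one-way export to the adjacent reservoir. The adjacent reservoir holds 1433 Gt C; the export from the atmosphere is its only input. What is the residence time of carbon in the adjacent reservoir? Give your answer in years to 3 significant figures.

36.7 yr

Balance the atmosphere: ΣF_in = 41.89 + 42.79 = 84.680 Gt C/yr.
Export to the adjacent reservoir = ΣF_in − (45.61) = 39.070 Gt C/yr.
At steady state the output of the adjacent reservoir equals its input, 39.070 Gt C/yr.
τ = M / F = 1433 / 39.070 = 36.68 yr.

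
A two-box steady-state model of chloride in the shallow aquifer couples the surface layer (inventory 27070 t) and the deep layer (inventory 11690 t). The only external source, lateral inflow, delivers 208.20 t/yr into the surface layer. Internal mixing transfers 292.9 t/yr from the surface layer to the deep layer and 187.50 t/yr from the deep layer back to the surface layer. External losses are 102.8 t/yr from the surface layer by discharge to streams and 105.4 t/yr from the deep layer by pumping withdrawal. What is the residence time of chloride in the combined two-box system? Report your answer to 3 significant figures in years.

186 yr

Residence time in the combined system uses the total inventory and the total *external* removal — internal exchanges between the two boxes cancel.
M_total = 27070 + 11690 = 38760 t.
ΣF_external_out = 102.8 + 105.4 = 208.20 t/yr.
τ = M_total / ΣF_ext = 38760 / 208.20 = 186.2 yr.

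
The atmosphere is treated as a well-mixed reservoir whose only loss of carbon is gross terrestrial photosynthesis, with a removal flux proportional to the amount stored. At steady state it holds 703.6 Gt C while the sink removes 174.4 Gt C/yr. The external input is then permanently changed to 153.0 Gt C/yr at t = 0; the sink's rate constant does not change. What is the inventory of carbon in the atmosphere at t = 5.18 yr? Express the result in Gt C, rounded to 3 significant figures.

641 Gt C

The sink rate constant is k = F₀/M₀ = 174.4/703.6 = 0.2479 yr⁻¹.
Solving dM/dt = F₁ − kM with M(0) = M₀ gives M(t) = F₁/k + (M₀ − F₁/k)·e^(−kt).
F₁/k = 153.0/0.2479 = 617.26 Gt C; kt = 0.2479 × 5.18 = 1.284, e^(−kt) = 0.2769.
M(5.18) = 617.26 + (703.6 − 617.26) × 0.2769 = 617.26 + 23.91 = 641.17 Gt C.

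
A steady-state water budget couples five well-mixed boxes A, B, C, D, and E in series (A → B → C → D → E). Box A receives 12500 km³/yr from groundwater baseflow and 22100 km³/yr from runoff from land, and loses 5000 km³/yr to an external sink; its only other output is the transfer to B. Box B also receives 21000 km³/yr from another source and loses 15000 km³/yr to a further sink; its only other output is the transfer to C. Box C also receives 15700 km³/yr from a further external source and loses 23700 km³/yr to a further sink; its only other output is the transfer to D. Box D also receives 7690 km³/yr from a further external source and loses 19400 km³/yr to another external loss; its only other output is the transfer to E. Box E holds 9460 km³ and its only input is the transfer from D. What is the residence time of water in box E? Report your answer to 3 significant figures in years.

Box A: F(A→B) = (12500 + 22100) − 5000 = 29600 km³/yr.
Box B: F(B→C) = (29600 + 21000) − 15000 = 35600 km³/yr.
Box C: F(C→D) = (35600 + 15700) − 23700 = 27600 km³/yr.
Box D: F(D→E) = (27600 + 7690) − 19400 = 15890 km³/yr.
Box E throughput = its input = 15890 km³/yr; τ = 9460 / 15890 = 0.5953 yr.

0.595 yr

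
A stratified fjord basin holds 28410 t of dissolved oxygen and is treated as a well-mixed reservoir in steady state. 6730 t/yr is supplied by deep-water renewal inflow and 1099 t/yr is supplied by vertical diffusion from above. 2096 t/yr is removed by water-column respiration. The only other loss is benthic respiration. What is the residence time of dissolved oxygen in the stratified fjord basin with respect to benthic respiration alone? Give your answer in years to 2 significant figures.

5.0 yr

At steady state ΣF_in = ΣF_out.
ΣF_in = 6730 + 1099 = 7829.0 t/yr.
Benthic respiration flux = ΣF_in − (2096) = 7829.0 − 2096 = 5733 t/yr.
τ = M / F = 28410 / 5733 = 4.956 yr.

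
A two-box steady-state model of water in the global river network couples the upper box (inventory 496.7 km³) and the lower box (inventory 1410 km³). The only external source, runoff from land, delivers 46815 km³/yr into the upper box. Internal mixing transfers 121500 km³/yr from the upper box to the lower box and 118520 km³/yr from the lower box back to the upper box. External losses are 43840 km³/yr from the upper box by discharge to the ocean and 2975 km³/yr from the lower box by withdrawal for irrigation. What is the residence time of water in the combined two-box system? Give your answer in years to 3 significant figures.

For the system as a whole, the A↔B exchange is internal and contributes nothing to the throughput; only the external sinks remove mass.
M_total = 496.7 + 1410 = 1906.7 km³.
ΣF_external_out = 43840 + 2975 = 46815 km³/yr.
τ = M_total / ΣF_ext = 1906.7 / 46815 = 0.04073 yr.

0.0407 yr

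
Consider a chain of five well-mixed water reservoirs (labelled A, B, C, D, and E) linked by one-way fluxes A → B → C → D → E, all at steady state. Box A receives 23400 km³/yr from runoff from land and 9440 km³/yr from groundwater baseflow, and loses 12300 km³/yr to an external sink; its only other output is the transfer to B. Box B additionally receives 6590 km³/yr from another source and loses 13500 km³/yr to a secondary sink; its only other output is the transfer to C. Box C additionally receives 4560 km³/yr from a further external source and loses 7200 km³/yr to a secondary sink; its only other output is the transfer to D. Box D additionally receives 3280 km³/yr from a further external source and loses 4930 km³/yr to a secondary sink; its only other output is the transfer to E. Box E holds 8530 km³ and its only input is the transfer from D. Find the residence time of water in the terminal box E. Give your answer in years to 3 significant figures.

Box A: F(A→B) = (23400 + 9440) − 12300 = 20540 km³/yr.
Box B: F(B→C) = (20540 + 6590) − 13500 = 13630 km³/yr.
Box C: F(C→D) = (13630 + 4560) − 7200 = 10990 km³/yr.
Box D: F(D→E) = (10990 + 3280) − 4930 = 9340.0 km³/yr.
Box E throughput = its input = 9340.0 km³/yr; τ = 8530 / 9340.0 = 0.9133 yr.

0.913 yr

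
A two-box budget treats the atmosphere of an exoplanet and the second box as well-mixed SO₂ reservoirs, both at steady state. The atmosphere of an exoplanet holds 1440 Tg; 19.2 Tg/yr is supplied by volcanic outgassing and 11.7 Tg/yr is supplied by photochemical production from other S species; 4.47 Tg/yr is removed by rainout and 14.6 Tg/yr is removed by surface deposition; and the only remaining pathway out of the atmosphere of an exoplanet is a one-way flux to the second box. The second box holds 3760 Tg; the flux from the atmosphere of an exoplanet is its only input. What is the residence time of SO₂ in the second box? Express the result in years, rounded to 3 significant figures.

318 yr

Balance the atmosphere of an exoplanet: ΣF_in = 19.2 + 11.7 = 30.900 Tg/yr.
Flux to the second box = ΣF_in − (4.47 + 14.6) = 11.830 Tg/yr.
At steady state the output of the second box equals its input, 11.830 Tg/yr.
τ = M / F = 3760 / 11.830 = 317.8 yr.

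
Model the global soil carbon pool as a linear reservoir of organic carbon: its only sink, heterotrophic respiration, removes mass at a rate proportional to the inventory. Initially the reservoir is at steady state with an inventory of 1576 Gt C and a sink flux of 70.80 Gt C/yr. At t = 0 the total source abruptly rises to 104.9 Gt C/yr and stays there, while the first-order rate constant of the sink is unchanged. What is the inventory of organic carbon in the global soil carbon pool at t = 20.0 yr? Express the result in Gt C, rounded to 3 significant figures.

2030 Gt C

τ = M₀/F₀ = 1576/70.80 = 22.26 yr; rate constant k = 1/τ.
New steady state M_∞ = F₁/k = F₁·τ = 104.9 × 22.26 = 2335.1 Gt C.
M(t) = M_∞ + (M₀ − M_∞)·e^(−t/τ); t/τ = 20.0/22.26 = 0.8985, so e^(−t/τ) = 0.4072.
M(t) = 2335.1 − 759.1 × 0.4072 = 2026.0 Gt C.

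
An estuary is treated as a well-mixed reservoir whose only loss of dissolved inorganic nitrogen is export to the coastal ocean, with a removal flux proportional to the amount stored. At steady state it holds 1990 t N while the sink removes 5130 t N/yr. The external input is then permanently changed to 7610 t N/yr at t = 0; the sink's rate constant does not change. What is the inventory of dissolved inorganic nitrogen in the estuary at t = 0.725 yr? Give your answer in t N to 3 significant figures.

2800 t N

τ = M₀/F₀ = 1990/5130 = 0.3879 yr; rate constant k = 1/τ.
New steady state M_∞ = F₁/k = F₁·τ = 7610 × 0.3879 = 2952.0 t N.
M(t) = M_∞ + (M₀ − M_∞)·e^(−t/τ); t/τ = 0.725/0.3879 = 1.869, so e^(−t/τ) = 0.1543.
M(t) = 2952.0 − 962.0 × 0.1543 = 2803.6 t N.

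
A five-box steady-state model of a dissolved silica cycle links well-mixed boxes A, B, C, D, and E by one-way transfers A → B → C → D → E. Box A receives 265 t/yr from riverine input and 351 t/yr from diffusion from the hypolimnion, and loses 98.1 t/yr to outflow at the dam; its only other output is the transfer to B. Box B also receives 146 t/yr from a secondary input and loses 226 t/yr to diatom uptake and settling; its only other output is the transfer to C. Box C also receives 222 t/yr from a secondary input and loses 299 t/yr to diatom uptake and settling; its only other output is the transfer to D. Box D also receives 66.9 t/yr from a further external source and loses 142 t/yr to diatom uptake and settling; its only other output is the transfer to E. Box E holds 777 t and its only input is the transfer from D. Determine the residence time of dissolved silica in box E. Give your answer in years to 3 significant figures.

2.72 yr

Box A: F(A→B) = (265 + 351) − 98.1 = 517.90 t/yr.
Box B: F(B→C) = (517.90 + 146) − 226 = 437.90 t/yr.
Box C: F(C→D) = (437.90 + 222) − 299 = 360.90 t/yr.
Box D: F(D→E) = (360.90 + 66.9) − 142 = 285.80 t/yr.
Box E throughput = its input = 285.80 t/yr; τ = 777 / 285.80 = 2.719 yr.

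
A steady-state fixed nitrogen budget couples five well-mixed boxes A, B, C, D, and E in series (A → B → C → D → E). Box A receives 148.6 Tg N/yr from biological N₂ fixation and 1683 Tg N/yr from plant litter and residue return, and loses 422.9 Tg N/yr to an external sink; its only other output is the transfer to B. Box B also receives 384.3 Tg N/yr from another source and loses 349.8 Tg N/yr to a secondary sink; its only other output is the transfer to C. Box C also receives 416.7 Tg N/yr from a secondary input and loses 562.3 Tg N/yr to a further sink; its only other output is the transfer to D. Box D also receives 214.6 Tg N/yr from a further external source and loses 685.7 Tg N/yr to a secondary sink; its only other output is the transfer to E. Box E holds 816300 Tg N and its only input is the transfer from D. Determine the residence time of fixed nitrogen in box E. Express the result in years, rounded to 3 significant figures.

988 yr

Box A: F(A→B) = (148.6 + 1683) − 422.9 = 1408.7 Tg N/yr.
Box B: F(B→C) = (1408.7 + 384.3) − 349.8 = 1443.2 Tg N/yr.
Box C: F(C→D) = (1443.2 + 416.7) − 562.3 = 1297.6 Tg N/yr.
Box D: F(D→E) = (1297.6 + 214.6) − 685.7 = 826.50 Tg N/yr.
Box E throughput = its input = 826.50 Tg N/yr; τ = 816300 / 826.50 = 987.7 yr.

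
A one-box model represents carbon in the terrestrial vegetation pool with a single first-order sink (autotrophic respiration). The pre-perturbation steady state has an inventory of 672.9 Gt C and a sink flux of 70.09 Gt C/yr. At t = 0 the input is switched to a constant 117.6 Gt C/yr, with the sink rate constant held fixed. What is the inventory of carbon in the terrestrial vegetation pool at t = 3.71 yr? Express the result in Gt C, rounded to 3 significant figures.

819 Gt C

Residence time τ = M₀/F₀ = 9.601 yr. The eventual steady state is M_∞ = M₀·(F₁/F₀) = 672.9 × 117.6/70.09 = 1129.0 Gt C.
The anomaly ΔM(t) = M(t) − M_∞ decays as ΔM₀·e^(−t/τ) with ΔM₀ = 672.9 − 1129.0 = −456.1 Gt C.
At t = 3.71 yr, e^(−t/τ) = e^(−0.3864) = 0.6795, so ΔM = −309.9 Gt C and M = 1129.0 − 309.9 = 819.10 Gt C.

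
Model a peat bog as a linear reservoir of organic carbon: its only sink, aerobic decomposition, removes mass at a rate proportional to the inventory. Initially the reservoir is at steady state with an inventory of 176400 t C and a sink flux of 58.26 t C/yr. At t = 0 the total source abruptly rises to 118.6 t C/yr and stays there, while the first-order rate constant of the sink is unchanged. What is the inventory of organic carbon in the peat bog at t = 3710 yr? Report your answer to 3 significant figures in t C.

τ = M₀/F₀ = 176400/58.26 = 3028 yr; rate constant k = 1/τ.
New steady state M_∞ = F₁/k = F₁·τ = 118.6 × 3028 = 359100 t C.
M(t) = M_∞ + (M₀ − M_∞)·e^(−t/τ); t/τ = 3710/3028 = 1.225, so e^(−t/τ) = 0.2937.
M(t) = 359100 − 182700 × 0.2937 = 305450 t C.

305000 t C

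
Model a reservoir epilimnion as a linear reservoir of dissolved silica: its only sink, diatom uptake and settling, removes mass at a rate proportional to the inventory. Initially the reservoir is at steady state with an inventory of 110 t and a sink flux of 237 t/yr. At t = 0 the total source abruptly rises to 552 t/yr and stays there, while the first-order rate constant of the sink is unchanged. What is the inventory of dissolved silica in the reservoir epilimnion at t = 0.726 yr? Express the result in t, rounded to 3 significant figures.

226 t

The sink rate constant is k = F₀/M₀ = 237/110 = 2.155 yr⁻¹.
Solving dM/dt = F₁ − kM with M(0) = M₀ gives M(t) = F₁/k + (M₀ − F₁/k)·e^(−kt).
F₁/k = 552/2.155 = 256.20 t; kt = 2.155 × 0.726 = 1.564, e^(−kt) = 0.2093.
M(0.726) = 256.20 + (110 − 256.20) × 0.2093 = 256.20 − 30.59 = 225.61 t.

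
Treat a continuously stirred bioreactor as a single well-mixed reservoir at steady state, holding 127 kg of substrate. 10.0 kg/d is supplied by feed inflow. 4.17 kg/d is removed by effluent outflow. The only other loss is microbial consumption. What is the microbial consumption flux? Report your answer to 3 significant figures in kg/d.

At steady state ΣF_in = ΣF_out.
ΣF_in = 10.000 kg/d.
Microbial consumption flux = ΣF_in − (4.17) = 10.000 − 4.170 = 5.830 kg/d.

5.83 kg/d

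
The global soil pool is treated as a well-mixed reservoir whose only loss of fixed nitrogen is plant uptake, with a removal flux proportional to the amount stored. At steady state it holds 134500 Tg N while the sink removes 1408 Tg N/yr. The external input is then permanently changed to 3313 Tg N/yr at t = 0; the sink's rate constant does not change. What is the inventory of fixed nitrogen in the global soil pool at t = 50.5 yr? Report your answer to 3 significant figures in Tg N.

209000 Tg N

τ = M₀/F₀ = 134500/1408 = 95.53 yr; rate constant k = 1/τ.
New steady state M_∞ = F₁/k = F₁·τ = 3313 × 95.53 = 316480 Tg N.
M(t) = M_∞ + (M₀ − M_∞)·e^(−t/τ); t/τ = 50.5/95.53 = 0.5287, so e^(−t/τ) = 0.5894.
M(t) = 316480 − 182000 × 0.5894 = 209220 Tg N.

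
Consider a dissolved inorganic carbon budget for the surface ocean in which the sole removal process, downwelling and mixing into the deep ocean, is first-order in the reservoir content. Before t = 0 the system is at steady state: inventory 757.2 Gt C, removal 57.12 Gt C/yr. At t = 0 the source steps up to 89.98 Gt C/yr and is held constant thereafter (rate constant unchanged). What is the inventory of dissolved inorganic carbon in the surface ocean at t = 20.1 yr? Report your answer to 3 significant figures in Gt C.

Residence time τ = M₀/F₀ = 13.26 yr. The eventual steady state is M_∞ = M₀·(F₁/F₀) = 757.2 × 89.98/57.12 = 1192.8 Gt C.
The anomaly ΔM(t) = M(t) − M_∞ decays as ΔM₀·e^(−t/τ) with ΔM₀ = 757.2 − 1192.8 = −435.6 Gt C.
At t = 20.1 yr, e^(−t/τ) = e^(−1.516) = 0.2195, so ΔM = −95.63 Gt C and M = 1192.8 − 95.63 = 1097.2 Gt C.

1100 Gt C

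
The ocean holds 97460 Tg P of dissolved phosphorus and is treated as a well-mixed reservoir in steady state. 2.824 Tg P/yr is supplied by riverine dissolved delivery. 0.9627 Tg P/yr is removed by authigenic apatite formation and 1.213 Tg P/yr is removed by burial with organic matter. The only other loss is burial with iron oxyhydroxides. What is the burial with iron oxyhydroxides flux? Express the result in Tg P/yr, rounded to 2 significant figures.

At steady state ΣF_in = ΣF_out.
ΣF_in = 2.8240 Tg P/yr.
Burial with iron oxyhydroxides flux = ΣF_in − (0.9627 + 1.213) = 2.8240 − 2.176 = 0.6483 Tg P/yr.

0.65 Tg P/yr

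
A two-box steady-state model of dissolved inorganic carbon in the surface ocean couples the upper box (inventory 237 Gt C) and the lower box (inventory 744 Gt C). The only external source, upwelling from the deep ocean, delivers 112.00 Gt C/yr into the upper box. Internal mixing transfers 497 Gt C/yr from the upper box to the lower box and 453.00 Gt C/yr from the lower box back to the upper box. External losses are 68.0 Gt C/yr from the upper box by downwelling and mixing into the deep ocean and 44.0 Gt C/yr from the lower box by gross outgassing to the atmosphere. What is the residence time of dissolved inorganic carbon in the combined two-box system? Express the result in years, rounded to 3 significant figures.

For the system as a whole, the A↔B exchange is internal and contributes nothing to the throughput; only the external sinks remove mass.
M_total = 237 + 744 = 981.00 Gt C.
ΣF_external_out = 68.0 + 44.0 = 112.00 Gt C/yr.
τ = M_total / ΣF_ext = 981.00 / 112.00 = 8.759 yr.

8.76 yr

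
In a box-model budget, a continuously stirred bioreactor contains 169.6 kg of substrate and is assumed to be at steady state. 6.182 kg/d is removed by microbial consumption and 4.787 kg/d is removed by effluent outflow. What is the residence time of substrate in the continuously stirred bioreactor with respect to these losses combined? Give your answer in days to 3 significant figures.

15.5 d

Total removal = 6.182 + 4.787 = 10.969 kg/d.
τ = M / ΣF_out = 169.6 / 10.969 = 15.46 d.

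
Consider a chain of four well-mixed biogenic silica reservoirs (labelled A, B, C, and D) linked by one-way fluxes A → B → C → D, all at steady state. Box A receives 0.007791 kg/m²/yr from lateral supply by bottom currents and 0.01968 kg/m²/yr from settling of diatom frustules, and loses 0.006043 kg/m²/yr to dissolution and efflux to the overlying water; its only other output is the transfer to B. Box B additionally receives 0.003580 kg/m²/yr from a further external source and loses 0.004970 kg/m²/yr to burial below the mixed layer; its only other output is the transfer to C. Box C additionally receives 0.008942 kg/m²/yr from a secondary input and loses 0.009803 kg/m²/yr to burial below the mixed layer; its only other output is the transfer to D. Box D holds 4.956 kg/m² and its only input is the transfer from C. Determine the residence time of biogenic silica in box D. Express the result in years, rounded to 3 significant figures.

Box A: F(A→B) = (0.007791 + 0.01968) − 0.006043 = 0.021428 kg/m²/yr.
Box B: F(B→C) = (0.021428 + 0.003580) − 0.004970 = 0.020038 kg/m²/yr.
Box C: F(C→D) = (0.020038 + 0.008942) − 0.009803 = 0.019177 kg/m²/yr.
Box D throughput = its input = 0.019177 kg/m²/yr; τ = 4.956 / 0.019177 = 258.4 yr.

258 yr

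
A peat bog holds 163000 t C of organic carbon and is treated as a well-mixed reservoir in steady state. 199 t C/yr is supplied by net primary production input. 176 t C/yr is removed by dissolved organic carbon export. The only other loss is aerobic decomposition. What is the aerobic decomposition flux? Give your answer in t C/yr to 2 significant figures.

23 t C/yr

At steady state ΣF_in = ΣF_out.
ΣF_in = 199.00 t C/yr.
Aerobic decomposition flux = ΣF_in − (176) = 199.00 − 176.0 = 23.00 t C/yr.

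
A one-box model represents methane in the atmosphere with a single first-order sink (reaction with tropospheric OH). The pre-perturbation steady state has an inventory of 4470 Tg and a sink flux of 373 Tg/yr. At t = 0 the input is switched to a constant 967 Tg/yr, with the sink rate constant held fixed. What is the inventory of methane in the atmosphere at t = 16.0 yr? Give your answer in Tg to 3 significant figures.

9720 Tg

Residence time τ = M₀/F₀ = 11.98 yr. The eventual steady state is M_∞ = M₀·(F₁/F₀) = 4470 × 967/373 = 11588 Tg.
The anomaly ΔM(t) = M(t) − M_∞ decays as ΔM₀·e^(−t/τ) with ΔM₀ = 4470 − 11588 = −7118 Tg.
At t = 16.0 yr, e^(−t/τ) = e^(−1.335) = 0.2631, so ΔM = −1873 Tg and M = 11588 − 1873 = 9715.4 Tg.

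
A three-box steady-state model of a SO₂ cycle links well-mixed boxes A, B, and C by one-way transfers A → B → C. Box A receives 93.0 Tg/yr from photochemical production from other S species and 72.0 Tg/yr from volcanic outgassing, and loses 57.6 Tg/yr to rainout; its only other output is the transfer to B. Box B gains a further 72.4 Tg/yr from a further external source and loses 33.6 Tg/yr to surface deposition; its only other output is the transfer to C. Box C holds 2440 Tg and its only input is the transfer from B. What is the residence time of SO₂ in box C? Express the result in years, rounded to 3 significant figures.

16.7 yr

Box A: F(A→B) = (93.0 + 72.0) − 57.6 = 107.40 Tg/yr.
Box B: F(B→C) = (107.40 + 72.4) − 33.6 = 146.20 Tg/yr.
Box C throughput = its input = 146.20 Tg/yr; τ = 2440 / 146.20 = 16.69 yr.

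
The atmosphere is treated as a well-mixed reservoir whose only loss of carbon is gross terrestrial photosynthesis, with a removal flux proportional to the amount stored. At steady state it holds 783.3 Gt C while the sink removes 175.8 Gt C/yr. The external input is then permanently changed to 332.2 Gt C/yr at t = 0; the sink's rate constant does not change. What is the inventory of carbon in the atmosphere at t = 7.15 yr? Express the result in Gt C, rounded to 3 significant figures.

The sink rate constant is k = F₀/M₀ = 175.8/783.3 = 0.2244 yr⁻¹.
Solving dM/dt = F₁ − kM with M(0) = M₀ gives M(t) = F₁/k + (M₀ − F₁/k)·e^(−kt).
F₁/k = 332.2/0.2244 = 1480.2 Gt C; kt = 0.2244 × 7.15 = 1.605, e^(−kt) = 0.2009.
M(7.15) = 1480.2 + (783.3 − 1480.2) × 0.2009 = 1480.2 − 140.0 = 1340.1 Gt C.

1340 Gt C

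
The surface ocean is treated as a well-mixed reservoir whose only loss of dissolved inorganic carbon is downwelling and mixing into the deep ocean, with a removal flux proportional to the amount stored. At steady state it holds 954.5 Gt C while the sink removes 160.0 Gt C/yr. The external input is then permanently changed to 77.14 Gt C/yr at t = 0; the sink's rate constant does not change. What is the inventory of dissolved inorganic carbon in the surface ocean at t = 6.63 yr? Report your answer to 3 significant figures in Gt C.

The sink rate constant is k = F₀/M₀ = 160.0/954.5 = 0.1676 yr⁻¹.
Solving dM/dt = F₁ − kM with M(0) = M₀ gives M(t) = F₁/k + (M₀ − F₁/k)·e^(−kt).
F₁/k = 77.14/0.1676 = 460.19 Gt C; kt = 0.1676 × 6.63 = 1.111, e^(−kt) = 0.3291.
M(6.63) = 460.19 + (954.5 − 460.19) × 0.3291 = 460.19 + 162.7 = 622.87 Gt C.

623 Gt C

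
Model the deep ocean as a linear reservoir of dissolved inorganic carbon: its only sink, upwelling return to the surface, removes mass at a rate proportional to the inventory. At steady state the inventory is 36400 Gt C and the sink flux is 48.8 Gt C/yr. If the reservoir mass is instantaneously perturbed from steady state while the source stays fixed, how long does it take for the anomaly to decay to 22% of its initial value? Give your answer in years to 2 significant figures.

For a linear reservoir the anomaly decays as exp(−t/τ) with τ = M/F = 36400/48.8 = 745.9 yr.
exp(−t/τ) = 0.22 ⇒ t = −τ ln(0.22) = 745.9 × 1.514 = 1129 yr.

1100 yr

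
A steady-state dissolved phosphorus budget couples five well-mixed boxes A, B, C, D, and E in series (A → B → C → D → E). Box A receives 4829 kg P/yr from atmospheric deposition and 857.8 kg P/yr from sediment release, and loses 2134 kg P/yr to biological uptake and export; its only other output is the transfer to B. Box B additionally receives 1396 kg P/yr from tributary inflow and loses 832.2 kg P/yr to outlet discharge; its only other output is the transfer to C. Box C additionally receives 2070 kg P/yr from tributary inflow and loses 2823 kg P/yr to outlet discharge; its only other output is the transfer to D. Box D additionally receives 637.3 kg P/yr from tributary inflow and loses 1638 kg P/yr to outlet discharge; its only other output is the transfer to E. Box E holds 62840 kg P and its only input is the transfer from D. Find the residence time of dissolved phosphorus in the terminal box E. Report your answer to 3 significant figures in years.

26.6 yr

Box A: F(A→B) = (4829 + 857.8) − 2134 = 3552.8 kg P/yr.
Box B: F(B→C) = (3552.8 + 1396) − 832.2 = 4116.6 kg P/yr.
Box C: F(C→D) = (4116.6 + 2070) − 2823 = 3363.6 kg P/yr.
Box D: F(D→E) = (3363.6 + 637.3) − 1638 = 2362.9 kg P/yr.
Box E throughput = its input = 2362.9 kg P/yr; τ = 62840 / 2362.9 = 26.59 yr.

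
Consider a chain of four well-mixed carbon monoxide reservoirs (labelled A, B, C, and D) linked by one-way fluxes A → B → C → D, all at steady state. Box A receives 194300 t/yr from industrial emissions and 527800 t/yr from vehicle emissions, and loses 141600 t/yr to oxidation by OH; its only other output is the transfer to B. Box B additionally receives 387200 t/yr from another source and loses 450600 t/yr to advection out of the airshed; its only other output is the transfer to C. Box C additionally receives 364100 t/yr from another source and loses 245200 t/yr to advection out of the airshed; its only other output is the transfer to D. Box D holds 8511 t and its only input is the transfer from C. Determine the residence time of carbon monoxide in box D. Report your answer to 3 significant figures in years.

Box A: F(A→B) = (194300 + 527800) − 141600 = 580500 t/yr.
Box B: F(B→C) = (580500 + 387200) − 450600 = 517100 t/yr.
Box C: F(C→D) = (517100 + 364100) − 245200 = 636000 t/yr.
Box D throughput = its input = 636000 t/yr; τ = 8511 / 636000 = 0.01338 yr.

0.0134 yr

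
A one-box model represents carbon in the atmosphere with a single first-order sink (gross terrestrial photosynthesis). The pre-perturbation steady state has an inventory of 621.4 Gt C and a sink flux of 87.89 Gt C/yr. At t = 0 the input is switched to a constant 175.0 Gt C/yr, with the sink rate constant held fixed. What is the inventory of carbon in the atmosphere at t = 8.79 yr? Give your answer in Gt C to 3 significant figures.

1060 Gt C

Residence time τ = M₀/F₀ = 7.070 yr. The eventual steady state is M_∞ = M₀·(F₁/F₀) = 621.4 × 175.0/87.89 = 1237.3 Gt C.
The anomaly ΔM(t) = M(t) − M_∞ decays as ΔM₀·e^(−t/τ) with ΔM₀ = 621.4 − 1237.3 = −615.9 Gt C.
At t = 8.79 yr, e^(−t/τ) = e^(−1.243) = 0.2884, so ΔM = −177.6 Gt C and M = 1237.3 − 177.6 = 1059.6 Gt C.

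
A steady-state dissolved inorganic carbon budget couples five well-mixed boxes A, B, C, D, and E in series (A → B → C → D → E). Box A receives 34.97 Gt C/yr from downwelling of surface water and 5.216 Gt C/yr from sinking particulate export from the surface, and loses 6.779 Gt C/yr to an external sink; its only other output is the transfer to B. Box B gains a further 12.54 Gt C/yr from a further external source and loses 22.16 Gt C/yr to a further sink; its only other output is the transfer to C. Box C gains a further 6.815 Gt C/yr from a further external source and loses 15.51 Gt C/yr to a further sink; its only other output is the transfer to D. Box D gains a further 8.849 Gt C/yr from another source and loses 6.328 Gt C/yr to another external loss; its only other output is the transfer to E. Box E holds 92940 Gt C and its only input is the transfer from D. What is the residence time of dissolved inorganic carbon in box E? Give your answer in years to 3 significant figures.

Box A: F(A→B) = (34.97 + 5.216) − 6.779 = 33.407 Gt C/yr.
Box B: F(B→C) = (33.407 + 12.54) − 22.16 = 23.787 Gt C/yr.
Box C: F(C→D) = (23.787 + 6.815) − 15.51 = 15.092 Gt C/yr.
Box D: F(D→E) = (15.092 + 8.849) − 6.328 = 17.613 Gt C/yr.
Box E throughput = its input = 17.613 Gt C/yr; τ = 92940 / 17.613 = 5277 yr.

5280 yr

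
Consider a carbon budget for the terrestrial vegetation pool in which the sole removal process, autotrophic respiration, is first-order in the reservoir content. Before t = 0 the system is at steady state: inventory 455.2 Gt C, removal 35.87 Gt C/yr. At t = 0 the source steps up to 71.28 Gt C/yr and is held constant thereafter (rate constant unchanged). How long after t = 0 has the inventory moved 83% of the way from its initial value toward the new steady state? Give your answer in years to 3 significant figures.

τ = M₀/F₀ = 455.2/35.87 = 12.69 yr.
The remaining gap fraction is e^(−t/τ); 83% covered ⇒ e^(−t/τ) = 0.170.
t = −τ ln(0.170) = 12.69 × 1.772 = 22.49 yr.

22.5 yr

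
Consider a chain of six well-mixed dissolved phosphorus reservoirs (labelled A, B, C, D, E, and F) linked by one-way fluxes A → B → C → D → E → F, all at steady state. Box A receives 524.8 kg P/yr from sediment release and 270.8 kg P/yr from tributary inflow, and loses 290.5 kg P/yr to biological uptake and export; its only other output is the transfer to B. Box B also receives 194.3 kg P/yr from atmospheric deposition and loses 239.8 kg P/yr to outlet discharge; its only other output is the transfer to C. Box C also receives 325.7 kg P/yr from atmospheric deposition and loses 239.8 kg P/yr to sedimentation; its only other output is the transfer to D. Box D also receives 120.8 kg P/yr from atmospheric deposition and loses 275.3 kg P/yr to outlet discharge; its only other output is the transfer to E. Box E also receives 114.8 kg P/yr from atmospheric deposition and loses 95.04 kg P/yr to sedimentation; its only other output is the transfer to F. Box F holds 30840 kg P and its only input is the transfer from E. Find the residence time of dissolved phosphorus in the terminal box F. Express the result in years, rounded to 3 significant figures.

75.1 yr

Box A: F(A→B) = (524.8 + 270.8) − 290.5 = 505.10 kg P/yr.
Box B: F(B→C) = (505.10 + 194.3) − 239.8 = 459.60 kg P/yr.
Box C: F(C→D) = (459.60 + 325.7) − 239.8 = 545.50 kg P/yr.
Box D: F(D→E) = (545.50 + 120.8) − 275.3 = 391.00 kg P/yr.
Box E: F(E→F) = (391.00 + 114.8) − 95.04 = 410.76 kg P/yr.
Box F throughput = its input = 410.76 kg P/yr; τ = 30840 / 410.76 = 75.08 yr.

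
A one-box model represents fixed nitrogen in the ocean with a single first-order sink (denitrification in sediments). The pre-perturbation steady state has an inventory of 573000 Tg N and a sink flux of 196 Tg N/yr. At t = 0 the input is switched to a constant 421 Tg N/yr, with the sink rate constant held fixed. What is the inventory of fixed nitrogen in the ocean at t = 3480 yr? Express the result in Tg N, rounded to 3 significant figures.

τ = M₀/F₀ = 573000/196 = 2923 yr; rate constant k = 1/τ.
New steady state M_∞ = F₁/k = F₁·τ = 421 × 2923 = 1.2308×10^6 Tg N.
M(t) = M_∞ + (M₀ − M_∞)·e^(−t/τ); t/τ = 3480/2923 = 1.190, so e^(−t/τ) = 0.3041.
M(t) = 1.2308×10^6 − 657800 × 0.3041 = 1.0307×10^6 Tg N.

1.03×10^6 Tg N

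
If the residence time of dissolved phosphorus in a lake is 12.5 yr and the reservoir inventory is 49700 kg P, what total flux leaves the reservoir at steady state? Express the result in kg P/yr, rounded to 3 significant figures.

3980 kg P/yr

F = M / τ = 49700 / 12.5 = 3976 kg P/yr.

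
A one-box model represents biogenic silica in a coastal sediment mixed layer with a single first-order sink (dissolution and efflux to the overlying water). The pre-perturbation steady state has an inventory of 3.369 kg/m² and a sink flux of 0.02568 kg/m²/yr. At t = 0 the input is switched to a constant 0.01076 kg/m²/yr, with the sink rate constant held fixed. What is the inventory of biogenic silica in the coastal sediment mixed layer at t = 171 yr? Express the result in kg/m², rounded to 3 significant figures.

1.94 kg/m²

Residence time τ = M₀/F₀ = 131.2 yr. The eventual steady state is M_∞ = M₀·(F₁/F₀) = 3.369 × 0.01076/0.02568 = 1.4116 kg/m².
The anomaly ΔM(t) = M(t) − M_∞ decays as ΔM₀·e^(−t/τ) with ΔM₀ = 3.369 − 1.4116 = 1.957 kg/m².
At t = 171 yr, e^(−t/τ) = e^(−1.303) = 0.2716, so ΔM = 0.5316 kg/m² and M = 1.4116 + 0.5316 = 1.9432 kg/m².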